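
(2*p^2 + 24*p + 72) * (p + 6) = 2*p^3 + 36*p^2 + 216*p + 432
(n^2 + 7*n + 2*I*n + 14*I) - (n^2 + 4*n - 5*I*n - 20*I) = 3*n + 7*I*n + 34*I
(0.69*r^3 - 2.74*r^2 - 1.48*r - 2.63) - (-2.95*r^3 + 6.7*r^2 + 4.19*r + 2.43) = 3.64*r^3 - 9.44*r^2 - 5.67*r - 5.06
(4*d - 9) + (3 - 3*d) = d - 6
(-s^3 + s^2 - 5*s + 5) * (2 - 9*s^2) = 9*s^5 - 9*s^4 + 43*s^3 - 43*s^2 - 10*s + 10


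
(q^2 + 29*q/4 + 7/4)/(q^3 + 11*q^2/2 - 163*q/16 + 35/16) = 4*(4*q + 1)/(16*q^2 - 24*q + 5)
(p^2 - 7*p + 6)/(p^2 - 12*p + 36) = (p - 1)/(p - 6)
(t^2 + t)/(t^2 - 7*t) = (t + 1)/(t - 7)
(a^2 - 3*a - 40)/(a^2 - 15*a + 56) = (a + 5)/(a - 7)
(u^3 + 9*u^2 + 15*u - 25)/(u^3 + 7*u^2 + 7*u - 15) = (u + 5)/(u + 3)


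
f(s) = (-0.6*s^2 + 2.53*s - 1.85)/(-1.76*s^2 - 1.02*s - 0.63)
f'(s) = (2.53 - 1.2*s)/(-1.76*s^2 - 1.02*s - 0.63) + (3.52*s + 1.02)*(-0.6*s^2 + 2.53*s - 1.85)/(-1.76*s^2 - 1.02*s - 0.63)^2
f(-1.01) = 3.60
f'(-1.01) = 3.85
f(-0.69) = 5.08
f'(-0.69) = 4.97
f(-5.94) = 0.67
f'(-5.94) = 0.07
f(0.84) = 0.05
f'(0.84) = -0.64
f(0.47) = 0.53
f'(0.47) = -2.26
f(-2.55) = 1.29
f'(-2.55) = 0.49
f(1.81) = -0.09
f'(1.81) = 0.04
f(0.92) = 0.01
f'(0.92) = -0.48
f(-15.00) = 0.46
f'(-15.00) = 0.01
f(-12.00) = 0.49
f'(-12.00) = 0.01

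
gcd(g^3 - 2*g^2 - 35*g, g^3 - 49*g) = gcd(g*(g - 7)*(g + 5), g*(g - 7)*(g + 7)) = g^2 - 7*g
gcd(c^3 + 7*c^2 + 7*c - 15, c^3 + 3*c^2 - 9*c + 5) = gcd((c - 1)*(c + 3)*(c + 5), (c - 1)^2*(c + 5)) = c^2 + 4*c - 5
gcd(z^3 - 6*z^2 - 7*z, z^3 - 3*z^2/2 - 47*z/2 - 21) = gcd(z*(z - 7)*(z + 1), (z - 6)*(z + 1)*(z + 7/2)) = z + 1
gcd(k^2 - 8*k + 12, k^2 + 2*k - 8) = k - 2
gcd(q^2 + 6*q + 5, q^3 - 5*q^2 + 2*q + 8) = q + 1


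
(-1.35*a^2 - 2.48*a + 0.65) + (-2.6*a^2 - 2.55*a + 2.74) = -3.95*a^2 - 5.03*a + 3.39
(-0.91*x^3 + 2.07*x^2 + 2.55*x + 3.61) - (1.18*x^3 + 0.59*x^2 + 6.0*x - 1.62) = -2.09*x^3 + 1.48*x^2 - 3.45*x + 5.23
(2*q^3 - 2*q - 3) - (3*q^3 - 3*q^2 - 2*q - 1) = -q^3 + 3*q^2 - 2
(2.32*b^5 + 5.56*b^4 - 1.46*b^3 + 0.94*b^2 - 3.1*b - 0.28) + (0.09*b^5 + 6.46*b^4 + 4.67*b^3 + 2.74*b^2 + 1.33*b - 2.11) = 2.41*b^5 + 12.02*b^4 + 3.21*b^3 + 3.68*b^2 - 1.77*b - 2.39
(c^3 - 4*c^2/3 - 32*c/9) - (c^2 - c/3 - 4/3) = c^3 - 7*c^2/3 - 29*c/9 + 4/3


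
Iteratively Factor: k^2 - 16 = (k - 4)*(k + 4)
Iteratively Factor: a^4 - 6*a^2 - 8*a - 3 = (a - 3)*(a^3 + 3*a^2 + 3*a + 1) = (a - 3)*(a + 1)*(a^2 + 2*a + 1) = (a - 3)*(a + 1)^2*(a + 1)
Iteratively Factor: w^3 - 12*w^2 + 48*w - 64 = (w - 4)*(w^2 - 8*w + 16) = (w - 4)^2*(w - 4)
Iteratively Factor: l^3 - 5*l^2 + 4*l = (l - 4)*(l^2 - l) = (l - 4)*(l - 1)*(l)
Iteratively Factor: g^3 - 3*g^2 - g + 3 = (g - 1)*(g^2 - 2*g - 3) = (g - 1)*(g + 1)*(g - 3)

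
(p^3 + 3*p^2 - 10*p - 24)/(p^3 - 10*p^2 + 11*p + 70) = (p^2 + p - 12)/(p^2 - 12*p + 35)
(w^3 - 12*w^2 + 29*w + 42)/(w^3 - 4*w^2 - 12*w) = (w^2 - 6*w - 7)/(w*(w + 2))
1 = 1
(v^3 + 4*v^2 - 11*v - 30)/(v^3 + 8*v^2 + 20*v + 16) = (v^2 + 2*v - 15)/(v^2 + 6*v + 8)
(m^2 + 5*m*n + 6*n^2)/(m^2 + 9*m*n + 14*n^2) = (m + 3*n)/(m + 7*n)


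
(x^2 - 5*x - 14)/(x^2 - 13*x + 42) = (x + 2)/(x - 6)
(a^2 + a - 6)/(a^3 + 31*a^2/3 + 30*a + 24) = 3*(a - 2)/(3*a^2 + 22*a + 24)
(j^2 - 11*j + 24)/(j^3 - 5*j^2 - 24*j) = (j - 3)/(j*(j + 3))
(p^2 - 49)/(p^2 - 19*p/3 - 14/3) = 3*(p + 7)/(3*p + 2)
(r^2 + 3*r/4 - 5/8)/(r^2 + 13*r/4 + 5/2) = (r - 1/2)/(r + 2)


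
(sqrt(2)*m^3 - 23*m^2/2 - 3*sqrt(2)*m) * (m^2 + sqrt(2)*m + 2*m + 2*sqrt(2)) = sqrt(2)*m^5 - 19*m^4/2 + 2*sqrt(2)*m^4 - 29*sqrt(2)*m^3/2 - 19*m^3 - 29*sqrt(2)*m^2 - 6*m^2 - 12*m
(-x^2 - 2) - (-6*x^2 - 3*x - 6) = 5*x^2 + 3*x + 4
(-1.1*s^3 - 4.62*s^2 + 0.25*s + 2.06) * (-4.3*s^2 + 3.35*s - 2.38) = 4.73*s^5 + 16.181*s^4 - 13.934*s^3 + 2.9751*s^2 + 6.306*s - 4.9028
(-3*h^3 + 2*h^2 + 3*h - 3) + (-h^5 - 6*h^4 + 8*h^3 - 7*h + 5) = -h^5 - 6*h^4 + 5*h^3 + 2*h^2 - 4*h + 2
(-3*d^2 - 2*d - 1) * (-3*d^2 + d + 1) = 9*d^4 + 3*d^3 - 2*d^2 - 3*d - 1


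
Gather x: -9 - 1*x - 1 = -x - 10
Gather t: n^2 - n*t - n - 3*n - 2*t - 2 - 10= n^2 - 4*n + t*(-n - 2) - 12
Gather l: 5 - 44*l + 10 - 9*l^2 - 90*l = -9*l^2 - 134*l + 15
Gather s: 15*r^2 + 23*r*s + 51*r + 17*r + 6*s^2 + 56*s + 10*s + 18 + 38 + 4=15*r^2 + 68*r + 6*s^2 + s*(23*r + 66) + 60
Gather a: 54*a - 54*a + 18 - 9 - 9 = 0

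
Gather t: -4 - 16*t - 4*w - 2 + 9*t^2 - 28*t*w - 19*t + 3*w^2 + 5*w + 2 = 9*t^2 + t*(-28*w - 35) + 3*w^2 + w - 4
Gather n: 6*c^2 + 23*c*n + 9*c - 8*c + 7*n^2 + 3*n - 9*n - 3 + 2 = 6*c^2 + c + 7*n^2 + n*(23*c - 6) - 1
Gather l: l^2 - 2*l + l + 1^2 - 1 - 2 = l^2 - l - 2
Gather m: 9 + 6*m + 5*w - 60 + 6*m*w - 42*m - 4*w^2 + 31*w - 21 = m*(6*w - 36) - 4*w^2 + 36*w - 72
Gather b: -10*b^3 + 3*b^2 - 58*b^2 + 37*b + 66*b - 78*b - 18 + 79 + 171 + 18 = -10*b^3 - 55*b^2 + 25*b + 250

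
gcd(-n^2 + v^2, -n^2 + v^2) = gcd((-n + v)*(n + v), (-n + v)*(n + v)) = -n^2 + v^2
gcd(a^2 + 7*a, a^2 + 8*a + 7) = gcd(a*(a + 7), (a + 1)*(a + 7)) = a + 7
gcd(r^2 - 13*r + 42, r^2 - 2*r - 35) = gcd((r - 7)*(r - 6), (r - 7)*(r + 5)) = r - 7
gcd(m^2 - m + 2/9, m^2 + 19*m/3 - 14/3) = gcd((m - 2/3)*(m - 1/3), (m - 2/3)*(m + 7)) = m - 2/3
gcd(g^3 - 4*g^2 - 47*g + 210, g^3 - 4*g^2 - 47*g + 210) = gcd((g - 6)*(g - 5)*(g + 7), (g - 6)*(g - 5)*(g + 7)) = g^3 - 4*g^2 - 47*g + 210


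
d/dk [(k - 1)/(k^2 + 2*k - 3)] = -1/(k^2 + 6*k + 9)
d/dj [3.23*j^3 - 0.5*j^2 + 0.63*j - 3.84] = 9.69*j^2 - 1.0*j + 0.63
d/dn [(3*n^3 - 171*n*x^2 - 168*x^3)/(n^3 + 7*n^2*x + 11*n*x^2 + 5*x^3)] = 3*x*(7*n^2 + 122*n*x + 331*x^2)/(n^4 + 12*n^3*x + 46*n^2*x^2 + 60*n*x^3 + 25*x^4)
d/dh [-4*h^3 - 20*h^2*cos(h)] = 4*h*(5*h*sin(h) - 3*h - 10*cos(h))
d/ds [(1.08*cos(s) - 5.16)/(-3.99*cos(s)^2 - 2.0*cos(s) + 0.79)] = (-4.3092*cos(s)^2 + 41.1768*cos(s) + 9.4668)*sin(s)/(15.9201*cos(s)^4 + 15.96*cos(s)^3 - 2.3042*cos(s)^2 - 3.16*cos(s) + 0.6241)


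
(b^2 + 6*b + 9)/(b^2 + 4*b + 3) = (b + 3)/(b + 1)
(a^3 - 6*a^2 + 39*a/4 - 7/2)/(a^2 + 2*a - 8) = (a^2 - 4*a + 7/4)/(a + 4)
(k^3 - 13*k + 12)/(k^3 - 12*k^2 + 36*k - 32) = (k^3 - 13*k + 12)/(k^3 - 12*k^2 + 36*k - 32)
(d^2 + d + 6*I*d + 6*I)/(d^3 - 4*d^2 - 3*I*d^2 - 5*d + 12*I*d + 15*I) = (d + 6*I)/(d^2 - d*(5 + 3*I) + 15*I)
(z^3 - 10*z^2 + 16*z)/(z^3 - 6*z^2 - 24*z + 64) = z/(z + 4)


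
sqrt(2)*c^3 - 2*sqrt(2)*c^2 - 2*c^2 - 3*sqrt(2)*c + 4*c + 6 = (c - 3)*(c - sqrt(2))*(sqrt(2)*c + sqrt(2))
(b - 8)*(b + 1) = b^2 - 7*b - 8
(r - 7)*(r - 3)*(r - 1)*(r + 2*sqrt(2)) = r^4 - 11*r^3 + 2*sqrt(2)*r^3 - 22*sqrt(2)*r^2 + 31*r^2 - 21*r + 62*sqrt(2)*r - 42*sqrt(2)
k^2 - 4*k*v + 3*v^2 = (k - 3*v)*(k - v)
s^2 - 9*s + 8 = (s - 8)*(s - 1)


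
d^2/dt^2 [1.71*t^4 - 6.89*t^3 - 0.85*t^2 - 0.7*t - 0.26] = 20.52*t^2 - 41.34*t - 1.7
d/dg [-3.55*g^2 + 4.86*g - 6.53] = 4.86 - 7.1*g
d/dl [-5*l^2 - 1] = -10*l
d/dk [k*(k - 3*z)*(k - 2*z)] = 3*k^2 - 10*k*z + 6*z^2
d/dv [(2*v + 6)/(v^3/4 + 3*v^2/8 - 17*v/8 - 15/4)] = 16*(-4*v^3 - 21*v^2 - 18*v + 21)/(4*v^6 + 12*v^5 - 59*v^4 - 222*v^3 + 109*v^2 + 1020*v + 900)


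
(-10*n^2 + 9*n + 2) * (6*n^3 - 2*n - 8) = -60*n^5 + 54*n^4 + 32*n^3 + 62*n^2 - 76*n - 16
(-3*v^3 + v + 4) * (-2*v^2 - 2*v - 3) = 6*v^5 + 6*v^4 + 7*v^3 - 10*v^2 - 11*v - 12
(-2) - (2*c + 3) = -2*c - 5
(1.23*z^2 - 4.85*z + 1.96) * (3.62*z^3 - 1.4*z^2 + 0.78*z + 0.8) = 4.4526*z^5 - 19.279*z^4 + 14.8446*z^3 - 5.543*z^2 - 2.3512*z + 1.568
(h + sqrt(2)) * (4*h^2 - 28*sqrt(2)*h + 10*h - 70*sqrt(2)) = 4*h^3 - 24*sqrt(2)*h^2 + 10*h^2 - 60*sqrt(2)*h - 56*h - 140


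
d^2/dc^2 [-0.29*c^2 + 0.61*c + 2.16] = -0.580000000000000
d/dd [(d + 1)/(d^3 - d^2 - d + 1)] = -2/(d^3 - 3*d^2 + 3*d - 1)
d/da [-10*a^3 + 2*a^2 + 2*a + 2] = -30*a^2 + 4*a + 2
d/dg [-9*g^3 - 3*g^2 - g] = -27*g^2 - 6*g - 1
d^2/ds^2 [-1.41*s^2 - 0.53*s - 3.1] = -2.82000000000000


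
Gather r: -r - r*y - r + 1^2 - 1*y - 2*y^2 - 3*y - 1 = r*(-y - 2) - 2*y^2 - 4*y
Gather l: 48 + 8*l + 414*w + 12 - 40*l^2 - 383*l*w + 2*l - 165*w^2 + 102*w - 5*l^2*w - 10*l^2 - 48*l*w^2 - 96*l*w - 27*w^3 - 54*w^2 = l^2*(-5*w - 50) + l*(-48*w^2 - 479*w + 10) - 27*w^3 - 219*w^2 + 516*w + 60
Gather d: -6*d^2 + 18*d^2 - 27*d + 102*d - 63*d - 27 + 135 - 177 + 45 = 12*d^2 + 12*d - 24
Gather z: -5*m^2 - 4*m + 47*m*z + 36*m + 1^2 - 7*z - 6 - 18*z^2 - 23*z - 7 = -5*m^2 + 32*m - 18*z^2 + z*(47*m - 30) - 12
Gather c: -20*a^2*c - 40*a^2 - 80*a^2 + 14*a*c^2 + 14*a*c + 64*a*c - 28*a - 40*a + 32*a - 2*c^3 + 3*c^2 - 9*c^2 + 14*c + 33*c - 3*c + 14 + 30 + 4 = -120*a^2 - 36*a - 2*c^3 + c^2*(14*a - 6) + c*(-20*a^2 + 78*a + 44) + 48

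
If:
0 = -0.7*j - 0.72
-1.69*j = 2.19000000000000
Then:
No Solution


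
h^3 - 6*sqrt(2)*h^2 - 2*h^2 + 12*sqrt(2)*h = h*(h - 2)*(h - 6*sqrt(2))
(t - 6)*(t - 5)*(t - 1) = t^3 - 12*t^2 + 41*t - 30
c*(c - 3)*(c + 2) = c^3 - c^2 - 6*c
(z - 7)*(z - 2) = z^2 - 9*z + 14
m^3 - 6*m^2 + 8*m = m*(m - 4)*(m - 2)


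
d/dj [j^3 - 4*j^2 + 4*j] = 3*j^2 - 8*j + 4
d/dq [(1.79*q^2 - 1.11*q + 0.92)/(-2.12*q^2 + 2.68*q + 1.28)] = (2.444*q^2 + 8.4832*q - 3.8864)/(4.4944*q^4 - 11.3632*q^3 + 1.7552*q^2 + 6.8608*q + 1.6384)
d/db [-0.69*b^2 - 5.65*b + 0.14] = -1.38*b - 5.65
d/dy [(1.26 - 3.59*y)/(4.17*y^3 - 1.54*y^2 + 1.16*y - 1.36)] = (29.9406*y^3 - 21.2912*y^2 + 3.8808*y + 3.4208)/(17.3889*y^6 - 12.8436*y^5 + 12.046*y^4 - 14.9152*y^3 + 5.5344*y^2 - 3.1552*y + 1.8496)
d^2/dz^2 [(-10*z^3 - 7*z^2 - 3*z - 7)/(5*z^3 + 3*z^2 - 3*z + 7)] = 2*(-25*z^6 - 675*z^5 + 600*z^4 + 860*z^3 + 1827*z^2 - 357*z - 322)/(125*z^9 + 225*z^8 - 90*z^7 + 282*z^6 + 684*z^5 - 360*z^4 + 330*z^3 + 630*z^2 - 441*z + 343)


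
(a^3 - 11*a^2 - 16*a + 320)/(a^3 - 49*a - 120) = (a - 8)/(a + 3)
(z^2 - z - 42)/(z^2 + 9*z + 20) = (z^2 - z - 42)/(z^2 + 9*z + 20)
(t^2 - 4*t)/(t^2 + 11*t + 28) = t*(t - 4)/(t^2 + 11*t + 28)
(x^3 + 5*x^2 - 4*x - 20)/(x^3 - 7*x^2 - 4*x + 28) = (x + 5)/(x - 7)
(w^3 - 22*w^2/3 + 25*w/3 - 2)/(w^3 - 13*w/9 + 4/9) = 3*(w - 6)/(3*w + 4)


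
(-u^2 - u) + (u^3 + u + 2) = u^3 - u^2 + 2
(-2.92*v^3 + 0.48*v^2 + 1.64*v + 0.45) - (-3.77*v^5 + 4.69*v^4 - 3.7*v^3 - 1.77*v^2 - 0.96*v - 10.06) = 3.77*v^5 - 4.69*v^4 + 0.78*v^3 + 2.25*v^2 + 2.6*v + 10.51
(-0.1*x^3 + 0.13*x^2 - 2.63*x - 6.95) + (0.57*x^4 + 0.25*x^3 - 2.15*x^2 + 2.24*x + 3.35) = 0.57*x^4 + 0.15*x^3 - 2.02*x^2 - 0.39*x - 3.6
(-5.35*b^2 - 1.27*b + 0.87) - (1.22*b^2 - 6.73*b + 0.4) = -6.57*b^2 + 5.46*b + 0.47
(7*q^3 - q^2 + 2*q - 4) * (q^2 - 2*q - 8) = 7*q^5 - 15*q^4 - 52*q^3 - 8*q + 32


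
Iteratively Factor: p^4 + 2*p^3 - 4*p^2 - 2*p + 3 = (p - 1)*(p^3 + 3*p^2 - p - 3) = (p - 1)^2*(p^2 + 4*p + 3) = (p - 1)^2*(p + 3)*(p + 1)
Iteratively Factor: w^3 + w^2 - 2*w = (w - 1)*(w^2 + 2*w) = w*(w - 1)*(w + 2)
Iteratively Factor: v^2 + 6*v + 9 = (v + 3)*(v + 3)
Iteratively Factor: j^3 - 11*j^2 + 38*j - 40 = (j - 5)*(j^2 - 6*j + 8) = (j - 5)*(j - 2)*(j - 4)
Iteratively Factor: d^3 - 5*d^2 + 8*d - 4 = (d - 2)*(d^2 - 3*d + 2) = (d - 2)^2*(d - 1)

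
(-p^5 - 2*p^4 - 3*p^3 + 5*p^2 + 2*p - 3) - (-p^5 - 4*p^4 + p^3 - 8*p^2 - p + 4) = 2*p^4 - 4*p^3 + 13*p^2 + 3*p - 7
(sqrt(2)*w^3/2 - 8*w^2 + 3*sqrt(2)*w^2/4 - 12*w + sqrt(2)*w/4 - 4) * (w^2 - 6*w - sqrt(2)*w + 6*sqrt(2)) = sqrt(2)*w^5/2 - 9*w^4 - 9*sqrt(2)*w^4/4 + 15*sqrt(2)*w^3/4 + 81*w^3/2 - 75*sqrt(2)*w^2/2 + 153*w^2/2 - 68*sqrt(2)*w + 27*w - 24*sqrt(2)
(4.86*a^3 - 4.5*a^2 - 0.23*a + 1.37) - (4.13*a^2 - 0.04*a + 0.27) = 4.86*a^3 - 8.63*a^2 - 0.19*a + 1.1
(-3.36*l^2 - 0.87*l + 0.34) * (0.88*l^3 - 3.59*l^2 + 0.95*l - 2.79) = -2.9568*l^5 + 11.2968*l^4 + 0.2305*l^3 + 7.3273*l^2 + 2.7503*l - 0.9486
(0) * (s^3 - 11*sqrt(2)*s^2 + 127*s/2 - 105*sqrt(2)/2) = 0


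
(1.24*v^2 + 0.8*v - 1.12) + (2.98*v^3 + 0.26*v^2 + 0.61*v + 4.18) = 2.98*v^3 + 1.5*v^2 + 1.41*v + 3.06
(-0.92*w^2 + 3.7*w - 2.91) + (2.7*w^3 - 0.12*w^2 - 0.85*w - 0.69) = 2.7*w^3 - 1.04*w^2 + 2.85*w - 3.6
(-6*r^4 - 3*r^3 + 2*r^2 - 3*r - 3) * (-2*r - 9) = 12*r^5 + 60*r^4 + 23*r^3 - 12*r^2 + 33*r + 27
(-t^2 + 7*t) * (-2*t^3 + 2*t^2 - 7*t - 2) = 2*t^5 - 16*t^4 + 21*t^3 - 47*t^2 - 14*t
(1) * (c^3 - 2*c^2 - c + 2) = c^3 - 2*c^2 - c + 2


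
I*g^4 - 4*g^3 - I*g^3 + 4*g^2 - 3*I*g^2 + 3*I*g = g*(g + I)*(g + 3*I)*(I*g - I)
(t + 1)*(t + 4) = t^2 + 5*t + 4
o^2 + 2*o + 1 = (o + 1)^2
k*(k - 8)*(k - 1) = k^3 - 9*k^2 + 8*k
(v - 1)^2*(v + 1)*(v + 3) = v^4 + 2*v^3 - 4*v^2 - 2*v + 3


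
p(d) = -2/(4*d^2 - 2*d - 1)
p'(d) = -2*(2 - 8*d)/(4*d^2 - 2*d - 1)^2 = 4*(4*d - 1)/(-4*d^2 + 2*d + 1)^2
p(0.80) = 50.00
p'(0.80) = 5500.00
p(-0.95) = -0.44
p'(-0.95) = -0.94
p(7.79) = -0.01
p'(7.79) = 0.00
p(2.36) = -0.12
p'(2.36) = 0.12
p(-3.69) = -0.03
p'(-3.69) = -0.02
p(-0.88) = -0.52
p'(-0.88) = -1.21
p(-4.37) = -0.02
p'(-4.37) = -0.01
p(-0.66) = -0.97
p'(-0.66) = -3.42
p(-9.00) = -0.00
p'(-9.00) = 0.00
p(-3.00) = -0.05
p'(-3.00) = -0.03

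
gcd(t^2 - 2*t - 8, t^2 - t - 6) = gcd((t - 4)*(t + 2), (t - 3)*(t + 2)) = t + 2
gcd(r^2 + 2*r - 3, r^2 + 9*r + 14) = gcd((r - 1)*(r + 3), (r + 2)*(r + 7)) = 1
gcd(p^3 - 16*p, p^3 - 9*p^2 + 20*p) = p^2 - 4*p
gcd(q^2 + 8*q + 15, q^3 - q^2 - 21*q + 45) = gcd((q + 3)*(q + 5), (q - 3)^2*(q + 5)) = q + 5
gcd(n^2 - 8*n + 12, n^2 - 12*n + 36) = n - 6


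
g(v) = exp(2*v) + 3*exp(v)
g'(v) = 2*exp(2*v) + 3*exp(v)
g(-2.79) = 0.19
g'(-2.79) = 0.19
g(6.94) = 1069712.63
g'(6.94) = 2136326.94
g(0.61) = 8.91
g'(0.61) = 12.30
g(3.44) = 1066.19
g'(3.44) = 2038.81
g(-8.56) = 0.00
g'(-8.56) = 0.00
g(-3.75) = 0.07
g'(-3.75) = 0.07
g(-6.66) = 0.00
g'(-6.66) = 0.00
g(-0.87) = 1.43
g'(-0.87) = 1.61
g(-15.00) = 0.00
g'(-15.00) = 0.00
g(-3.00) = 0.15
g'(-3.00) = 0.15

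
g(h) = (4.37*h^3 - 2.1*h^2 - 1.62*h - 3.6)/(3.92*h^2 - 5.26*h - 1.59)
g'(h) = (5.26 - 7.84*h)*(4.37*h^3 - 2.1*h^2 - 1.62*h - 3.6)/(3.92*h^2 - 5.26*h - 1.59)^2 + (13.11*h^2 - 4.2*h - 1.62)/(3.92*h^2 - 5.26*h - 1.59)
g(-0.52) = -1.79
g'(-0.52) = -5.70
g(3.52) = 5.45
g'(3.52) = 0.85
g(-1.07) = -1.13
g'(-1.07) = 0.29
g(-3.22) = -2.97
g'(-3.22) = 1.02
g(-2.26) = -2.02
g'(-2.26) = 0.94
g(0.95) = 1.08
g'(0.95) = -1.27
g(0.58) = 1.32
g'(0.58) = -0.39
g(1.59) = -140.61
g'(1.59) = -24002.01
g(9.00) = 11.16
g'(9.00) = 1.09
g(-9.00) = -9.21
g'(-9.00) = 1.10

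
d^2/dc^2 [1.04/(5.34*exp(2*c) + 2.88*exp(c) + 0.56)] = (1.04*(10.68*exp(c) + 2.88)*(21.36*exp(c) + 5.76)*exp(c) - (22.2144*exp(c) + 2.9952)*(5.34*exp(2*c) + 2.88*exp(c) + 0.56))*exp(c)/(5.34*exp(2*c) + 2.88*exp(c) + 0.56)^3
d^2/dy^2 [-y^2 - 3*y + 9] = -2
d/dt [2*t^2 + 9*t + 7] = 4*t + 9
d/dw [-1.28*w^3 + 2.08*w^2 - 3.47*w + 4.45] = -3.84*w^2 + 4.16*w - 3.47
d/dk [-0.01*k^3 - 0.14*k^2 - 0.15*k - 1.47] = -0.03*k^2 - 0.28*k - 0.15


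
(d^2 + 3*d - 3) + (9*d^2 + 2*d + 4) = 10*d^2 + 5*d + 1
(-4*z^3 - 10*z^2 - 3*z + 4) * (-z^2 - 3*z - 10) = 4*z^5 + 22*z^4 + 73*z^3 + 105*z^2 + 18*z - 40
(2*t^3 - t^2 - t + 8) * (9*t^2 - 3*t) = 18*t^5 - 15*t^4 - 6*t^3 + 75*t^2 - 24*t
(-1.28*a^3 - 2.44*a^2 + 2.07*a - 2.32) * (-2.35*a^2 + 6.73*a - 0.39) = 3.008*a^5 - 2.8804*a^4 - 20.7865*a^3 + 20.3347*a^2 - 16.4209*a + 0.9048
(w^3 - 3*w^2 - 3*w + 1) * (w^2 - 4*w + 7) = w^5 - 7*w^4 + 16*w^3 - 8*w^2 - 25*w + 7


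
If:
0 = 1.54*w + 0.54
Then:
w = -0.35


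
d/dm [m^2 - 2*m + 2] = 2*m - 2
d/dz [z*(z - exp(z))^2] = (z - exp(z))*(2*z*(1 - exp(z)) + z - exp(z))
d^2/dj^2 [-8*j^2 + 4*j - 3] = -16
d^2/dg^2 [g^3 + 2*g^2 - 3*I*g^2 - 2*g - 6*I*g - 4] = 6*g + 4 - 6*I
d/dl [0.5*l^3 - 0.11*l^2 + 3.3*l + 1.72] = 1.5*l^2 - 0.22*l + 3.3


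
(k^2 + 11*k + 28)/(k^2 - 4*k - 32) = (k + 7)/(k - 8)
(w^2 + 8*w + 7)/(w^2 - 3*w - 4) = (w + 7)/(w - 4)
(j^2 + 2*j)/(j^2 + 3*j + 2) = j/(j + 1)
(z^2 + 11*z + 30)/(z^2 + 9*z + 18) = (z + 5)/(z + 3)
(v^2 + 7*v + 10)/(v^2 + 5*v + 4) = (v^2 + 7*v + 10)/(v^2 + 5*v + 4)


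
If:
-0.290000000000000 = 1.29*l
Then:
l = -0.22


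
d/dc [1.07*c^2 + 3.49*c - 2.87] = 2.14*c + 3.49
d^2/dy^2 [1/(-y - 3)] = -2/(y + 3)^3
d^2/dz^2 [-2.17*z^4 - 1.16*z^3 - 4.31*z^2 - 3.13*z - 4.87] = -26.04*z^2 - 6.96*z - 8.62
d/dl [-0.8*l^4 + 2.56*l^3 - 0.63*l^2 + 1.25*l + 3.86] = -3.2*l^3 + 7.68*l^2 - 1.26*l + 1.25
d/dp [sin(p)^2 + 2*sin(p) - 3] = 2*(sin(p) + 1)*cos(p)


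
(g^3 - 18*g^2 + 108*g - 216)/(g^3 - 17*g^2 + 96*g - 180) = (g - 6)/(g - 5)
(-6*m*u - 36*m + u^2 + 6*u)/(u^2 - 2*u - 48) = (-6*m + u)/(u - 8)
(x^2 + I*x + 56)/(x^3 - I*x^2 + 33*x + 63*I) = (x + 8*I)/(x^2 + 6*I*x - 9)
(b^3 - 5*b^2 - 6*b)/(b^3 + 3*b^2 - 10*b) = (b^2 - 5*b - 6)/(b^2 + 3*b - 10)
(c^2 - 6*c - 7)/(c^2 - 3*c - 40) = (-c^2 + 6*c + 7)/(-c^2 + 3*c + 40)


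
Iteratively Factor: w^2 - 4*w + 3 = (w - 3)*(w - 1)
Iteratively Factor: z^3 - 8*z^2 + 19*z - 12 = (z - 4)*(z^2 - 4*z + 3) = (z - 4)*(z - 1)*(z - 3)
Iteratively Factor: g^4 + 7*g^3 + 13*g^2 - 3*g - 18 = (g + 2)*(g^3 + 5*g^2 + 3*g - 9) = (g + 2)*(g + 3)*(g^2 + 2*g - 3) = (g + 2)*(g + 3)^2*(g - 1)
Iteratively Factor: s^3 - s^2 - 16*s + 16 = (s - 4)*(s^2 + 3*s - 4) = (s - 4)*(s + 4)*(s - 1)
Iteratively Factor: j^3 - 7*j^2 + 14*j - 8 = (j - 2)*(j^2 - 5*j + 4) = (j - 2)*(j - 1)*(j - 4)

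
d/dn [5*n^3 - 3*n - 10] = 15*n^2 - 3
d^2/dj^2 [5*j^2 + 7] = 10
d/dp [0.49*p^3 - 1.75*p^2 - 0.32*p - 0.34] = 1.47*p^2 - 3.5*p - 0.32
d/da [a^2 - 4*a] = 2*a - 4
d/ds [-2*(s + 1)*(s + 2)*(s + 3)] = -6*s^2 - 24*s - 22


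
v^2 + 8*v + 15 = (v + 3)*(v + 5)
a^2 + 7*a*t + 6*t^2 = (a + t)*(a + 6*t)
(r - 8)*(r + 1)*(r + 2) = r^3 - 5*r^2 - 22*r - 16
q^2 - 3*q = q*(q - 3)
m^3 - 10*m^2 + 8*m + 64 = (m - 8)*(m - 4)*(m + 2)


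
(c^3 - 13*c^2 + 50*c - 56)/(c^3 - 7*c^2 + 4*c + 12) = (c^2 - 11*c + 28)/(c^2 - 5*c - 6)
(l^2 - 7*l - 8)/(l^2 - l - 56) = (l + 1)/(l + 7)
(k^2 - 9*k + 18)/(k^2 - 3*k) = (k - 6)/k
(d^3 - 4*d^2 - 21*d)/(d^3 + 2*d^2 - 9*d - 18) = d*(d - 7)/(d^2 - d - 6)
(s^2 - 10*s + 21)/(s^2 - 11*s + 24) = (s - 7)/(s - 8)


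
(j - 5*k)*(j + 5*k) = j^2 - 25*k^2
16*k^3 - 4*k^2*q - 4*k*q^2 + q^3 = (-4*k + q)*(-2*k + q)*(2*k + q)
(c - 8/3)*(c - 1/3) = c^2 - 3*c + 8/9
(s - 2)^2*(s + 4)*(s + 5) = s^4 + 5*s^3 - 12*s^2 - 44*s + 80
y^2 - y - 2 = (y - 2)*(y + 1)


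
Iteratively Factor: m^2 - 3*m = (m - 3)*(m)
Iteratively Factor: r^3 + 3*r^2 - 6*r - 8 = (r + 4)*(r^2 - r - 2) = (r - 2)*(r + 4)*(r + 1)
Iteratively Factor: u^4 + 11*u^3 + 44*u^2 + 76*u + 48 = (u + 2)*(u^3 + 9*u^2 + 26*u + 24) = (u + 2)^2*(u^2 + 7*u + 12) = (u + 2)^2*(u + 4)*(u + 3)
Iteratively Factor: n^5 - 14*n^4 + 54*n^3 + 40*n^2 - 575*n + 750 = (n + 3)*(n^4 - 17*n^3 + 105*n^2 - 275*n + 250) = (n - 5)*(n + 3)*(n^3 - 12*n^2 + 45*n - 50) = (n - 5)^2*(n + 3)*(n^2 - 7*n + 10) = (n - 5)^2*(n - 2)*(n + 3)*(n - 5)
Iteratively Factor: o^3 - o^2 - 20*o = (o + 4)*(o^2 - 5*o) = o*(o + 4)*(o - 5)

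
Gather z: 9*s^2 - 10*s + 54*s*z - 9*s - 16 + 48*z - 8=9*s^2 - 19*s + z*(54*s + 48) - 24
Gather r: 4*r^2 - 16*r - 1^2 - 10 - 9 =4*r^2 - 16*r - 20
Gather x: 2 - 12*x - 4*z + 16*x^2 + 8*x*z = 16*x^2 + x*(8*z - 12) - 4*z + 2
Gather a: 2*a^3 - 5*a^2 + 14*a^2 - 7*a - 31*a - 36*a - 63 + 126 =2*a^3 + 9*a^2 - 74*a + 63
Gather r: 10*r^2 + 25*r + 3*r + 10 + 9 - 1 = 10*r^2 + 28*r + 18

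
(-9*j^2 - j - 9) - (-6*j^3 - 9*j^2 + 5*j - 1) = 6*j^3 - 6*j - 8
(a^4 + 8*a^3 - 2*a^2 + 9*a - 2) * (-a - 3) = -a^5 - 11*a^4 - 22*a^3 - 3*a^2 - 25*a + 6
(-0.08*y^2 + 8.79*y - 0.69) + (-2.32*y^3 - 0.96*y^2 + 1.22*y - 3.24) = -2.32*y^3 - 1.04*y^2 + 10.01*y - 3.93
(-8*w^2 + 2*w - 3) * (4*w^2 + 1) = -32*w^4 + 8*w^3 - 20*w^2 + 2*w - 3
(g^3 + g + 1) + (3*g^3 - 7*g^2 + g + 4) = 4*g^3 - 7*g^2 + 2*g + 5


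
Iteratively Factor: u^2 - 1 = (u + 1)*(u - 1)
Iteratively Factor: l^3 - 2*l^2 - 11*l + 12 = (l - 1)*(l^2 - l - 12) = (l - 1)*(l + 3)*(l - 4)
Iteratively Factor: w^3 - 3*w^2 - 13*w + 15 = (w + 3)*(w^2 - 6*w + 5) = (w - 5)*(w + 3)*(w - 1)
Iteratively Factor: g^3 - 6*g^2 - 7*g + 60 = (g + 3)*(g^2 - 9*g + 20) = (g - 5)*(g + 3)*(g - 4)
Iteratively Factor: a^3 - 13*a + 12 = (a - 1)*(a^2 + a - 12) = (a - 1)*(a + 4)*(a - 3)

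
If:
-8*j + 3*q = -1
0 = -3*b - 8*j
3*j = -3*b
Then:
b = 0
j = 0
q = -1/3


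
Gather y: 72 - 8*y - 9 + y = 63 - 7*y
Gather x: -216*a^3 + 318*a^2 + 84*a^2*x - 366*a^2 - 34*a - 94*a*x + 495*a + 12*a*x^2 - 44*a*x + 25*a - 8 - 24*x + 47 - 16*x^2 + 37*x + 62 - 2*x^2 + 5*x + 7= -216*a^3 - 48*a^2 + 486*a + x^2*(12*a - 18) + x*(84*a^2 - 138*a + 18) + 108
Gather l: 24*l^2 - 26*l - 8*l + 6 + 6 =24*l^2 - 34*l + 12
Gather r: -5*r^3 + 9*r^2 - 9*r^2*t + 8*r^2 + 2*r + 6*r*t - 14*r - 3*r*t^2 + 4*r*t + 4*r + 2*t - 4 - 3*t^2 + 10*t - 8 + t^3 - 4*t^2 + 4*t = -5*r^3 + r^2*(17 - 9*t) + r*(-3*t^2 + 10*t - 8) + t^3 - 7*t^2 + 16*t - 12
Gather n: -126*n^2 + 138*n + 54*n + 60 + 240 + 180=-126*n^2 + 192*n + 480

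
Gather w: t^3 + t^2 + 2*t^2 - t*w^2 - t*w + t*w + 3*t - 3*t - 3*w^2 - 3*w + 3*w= t^3 + 3*t^2 + w^2*(-t - 3)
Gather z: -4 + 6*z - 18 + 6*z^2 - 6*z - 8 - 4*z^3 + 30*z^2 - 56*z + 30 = -4*z^3 + 36*z^2 - 56*z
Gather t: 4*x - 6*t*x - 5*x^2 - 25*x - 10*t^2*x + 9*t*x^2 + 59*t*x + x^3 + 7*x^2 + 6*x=-10*t^2*x + t*(9*x^2 + 53*x) + x^3 + 2*x^2 - 15*x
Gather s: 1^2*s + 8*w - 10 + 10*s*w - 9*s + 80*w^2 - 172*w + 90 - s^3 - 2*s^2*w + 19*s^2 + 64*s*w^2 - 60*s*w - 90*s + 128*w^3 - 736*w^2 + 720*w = -s^3 + s^2*(19 - 2*w) + s*(64*w^2 - 50*w - 98) + 128*w^3 - 656*w^2 + 556*w + 80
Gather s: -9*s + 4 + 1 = 5 - 9*s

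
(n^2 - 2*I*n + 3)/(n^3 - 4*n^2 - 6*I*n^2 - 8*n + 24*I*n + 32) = (n^2 - 2*I*n + 3)/(n^3 + n^2*(-4 - 6*I) + n*(-8 + 24*I) + 32)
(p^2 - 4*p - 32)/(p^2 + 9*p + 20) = (p - 8)/(p + 5)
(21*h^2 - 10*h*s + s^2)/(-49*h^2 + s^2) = (-3*h + s)/(7*h + s)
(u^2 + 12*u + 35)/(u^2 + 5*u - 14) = (u + 5)/(u - 2)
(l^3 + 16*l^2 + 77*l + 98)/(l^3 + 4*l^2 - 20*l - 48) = (l^2 + 14*l + 49)/(l^2 + 2*l - 24)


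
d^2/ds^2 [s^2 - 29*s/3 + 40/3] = 2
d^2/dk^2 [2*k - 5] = 0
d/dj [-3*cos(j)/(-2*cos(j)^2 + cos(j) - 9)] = 3*(cos(2*j) - 8)*sin(j)/(-cos(j) + cos(2*j) + 10)^2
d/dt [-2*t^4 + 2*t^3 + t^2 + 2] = 2*t*(-4*t^2 + 3*t + 1)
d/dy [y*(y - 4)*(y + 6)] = 3*y^2 + 4*y - 24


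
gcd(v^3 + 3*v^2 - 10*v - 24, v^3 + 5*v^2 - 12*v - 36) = v^2 - v - 6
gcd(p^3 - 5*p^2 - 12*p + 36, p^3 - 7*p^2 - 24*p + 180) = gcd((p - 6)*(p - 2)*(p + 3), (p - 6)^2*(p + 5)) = p - 6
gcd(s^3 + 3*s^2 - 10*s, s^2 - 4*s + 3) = 1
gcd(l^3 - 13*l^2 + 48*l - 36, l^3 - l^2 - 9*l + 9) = l - 1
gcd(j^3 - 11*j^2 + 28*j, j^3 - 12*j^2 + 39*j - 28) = j^2 - 11*j + 28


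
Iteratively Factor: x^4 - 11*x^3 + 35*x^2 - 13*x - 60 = (x - 5)*(x^3 - 6*x^2 + 5*x + 12) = (x - 5)*(x - 3)*(x^2 - 3*x - 4) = (x - 5)*(x - 4)*(x - 3)*(x + 1)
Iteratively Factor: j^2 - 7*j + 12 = (j - 4)*(j - 3)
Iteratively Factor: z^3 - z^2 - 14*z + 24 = (z + 4)*(z^2 - 5*z + 6) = (z - 3)*(z + 4)*(z - 2)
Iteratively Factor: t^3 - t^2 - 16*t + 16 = (t + 4)*(t^2 - 5*t + 4) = (t - 1)*(t + 4)*(t - 4)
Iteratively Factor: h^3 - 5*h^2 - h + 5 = (h + 1)*(h^2 - 6*h + 5) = (h - 1)*(h + 1)*(h - 5)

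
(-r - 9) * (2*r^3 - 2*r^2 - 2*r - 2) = -2*r^4 - 16*r^3 + 20*r^2 + 20*r + 18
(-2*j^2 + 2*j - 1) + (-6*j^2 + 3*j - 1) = -8*j^2 + 5*j - 2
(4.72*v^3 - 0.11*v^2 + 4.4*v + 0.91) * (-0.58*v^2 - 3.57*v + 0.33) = -2.7376*v^5 - 16.7866*v^4 - 0.6017*v^3 - 16.2721*v^2 - 1.7967*v + 0.3003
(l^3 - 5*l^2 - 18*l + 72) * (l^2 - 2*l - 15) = l^5 - 7*l^4 - 23*l^3 + 183*l^2 + 126*l - 1080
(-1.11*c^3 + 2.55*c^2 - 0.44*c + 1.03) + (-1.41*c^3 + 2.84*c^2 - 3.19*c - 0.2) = -2.52*c^3 + 5.39*c^2 - 3.63*c + 0.83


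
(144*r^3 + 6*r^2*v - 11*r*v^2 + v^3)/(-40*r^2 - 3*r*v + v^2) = (-18*r^2 - 3*r*v + v^2)/(5*r + v)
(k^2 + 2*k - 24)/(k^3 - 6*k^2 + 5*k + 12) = (k + 6)/(k^2 - 2*k - 3)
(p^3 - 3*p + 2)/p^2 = p - 3/p + 2/p^2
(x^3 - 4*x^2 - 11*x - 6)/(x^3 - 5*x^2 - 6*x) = (x + 1)/x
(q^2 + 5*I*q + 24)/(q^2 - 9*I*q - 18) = (q + 8*I)/(q - 6*I)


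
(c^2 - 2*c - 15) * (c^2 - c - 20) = c^4 - 3*c^3 - 33*c^2 + 55*c + 300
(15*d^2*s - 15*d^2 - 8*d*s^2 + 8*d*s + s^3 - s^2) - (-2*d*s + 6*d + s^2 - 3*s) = 15*d^2*s - 15*d^2 - 8*d*s^2 + 10*d*s - 6*d + s^3 - 2*s^2 + 3*s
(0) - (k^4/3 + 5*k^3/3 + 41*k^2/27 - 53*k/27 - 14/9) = -k^4/3 - 5*k^3/3 - 41*k^2/27 + 53*k/27 + 14/9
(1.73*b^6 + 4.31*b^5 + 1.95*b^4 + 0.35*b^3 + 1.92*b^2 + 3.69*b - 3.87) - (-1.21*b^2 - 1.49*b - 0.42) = 1.73*b^6 + 4.31*b^5 + 1.95*b^4 + 0.35*b^3 + 3.13*b^2 + 5.18*b - 3.45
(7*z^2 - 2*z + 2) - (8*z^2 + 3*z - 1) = -z^2 - 5*z + 3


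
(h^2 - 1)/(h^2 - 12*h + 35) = (h^2 - 1)/(h^2 - 12*h + 35)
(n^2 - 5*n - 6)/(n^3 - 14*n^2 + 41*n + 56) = (n - 6)/(n^2 - 15*n + 56)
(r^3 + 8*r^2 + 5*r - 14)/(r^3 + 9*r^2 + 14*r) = (r - 1)/r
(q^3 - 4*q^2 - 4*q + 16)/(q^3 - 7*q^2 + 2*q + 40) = (q - 2)/(q - 5)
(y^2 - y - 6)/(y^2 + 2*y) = (y - 3)/y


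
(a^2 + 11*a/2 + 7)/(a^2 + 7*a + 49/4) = 2*(a + 2)/(2*a + 7)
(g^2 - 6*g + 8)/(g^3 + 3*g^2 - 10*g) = (g - 4)/(g*(g + 5))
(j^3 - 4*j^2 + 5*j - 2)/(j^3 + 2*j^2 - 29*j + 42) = (j^2 - 2*j + 1)/(j^2 + 4*j - 21)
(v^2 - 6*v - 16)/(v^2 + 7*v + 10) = (v - 8)/(v + 5)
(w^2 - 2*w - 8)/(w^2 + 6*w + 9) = (w^2 - 2*w - 8)/(w^2 + 6*w + 9)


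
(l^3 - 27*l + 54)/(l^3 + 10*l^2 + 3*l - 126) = (l - 3)/(l + 7)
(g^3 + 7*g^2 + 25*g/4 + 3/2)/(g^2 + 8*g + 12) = (g^2 + g + 1/4)/(g + 2)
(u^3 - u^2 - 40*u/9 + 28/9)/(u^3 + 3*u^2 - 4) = (u^2 - 3*u + 14/9)/(u^2 + u - 2)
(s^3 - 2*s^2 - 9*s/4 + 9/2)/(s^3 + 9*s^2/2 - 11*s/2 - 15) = (s - 3/2)/(s + 5)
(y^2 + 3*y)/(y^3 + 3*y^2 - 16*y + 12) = y*(y + 3)/(y^3 + 3*y^2 - 16*y + 12)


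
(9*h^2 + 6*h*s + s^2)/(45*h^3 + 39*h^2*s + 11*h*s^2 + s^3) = 1/(5*h + s)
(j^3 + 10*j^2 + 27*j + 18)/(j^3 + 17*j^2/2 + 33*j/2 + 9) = 2*(j + 3)/(2*j + 3)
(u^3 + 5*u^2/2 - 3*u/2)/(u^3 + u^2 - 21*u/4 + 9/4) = 2*u/(2*u - 3)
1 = 1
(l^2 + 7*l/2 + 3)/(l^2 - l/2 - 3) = (l + 2)/(l - 2)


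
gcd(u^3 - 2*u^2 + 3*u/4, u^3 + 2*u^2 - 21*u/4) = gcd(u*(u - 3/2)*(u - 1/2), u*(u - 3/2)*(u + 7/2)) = u^2 - 3*u/2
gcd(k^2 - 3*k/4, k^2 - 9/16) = k - 3/4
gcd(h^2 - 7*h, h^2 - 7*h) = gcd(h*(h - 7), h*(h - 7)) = h^2 - 7*h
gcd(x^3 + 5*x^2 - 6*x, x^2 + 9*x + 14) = 1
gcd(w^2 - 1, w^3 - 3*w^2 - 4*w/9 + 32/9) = w + 1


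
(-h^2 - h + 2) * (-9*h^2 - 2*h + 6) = 9*h^4 + 11*h^3 - 22*h^2 - 10*h + 12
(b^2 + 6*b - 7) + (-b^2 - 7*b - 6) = -b - 13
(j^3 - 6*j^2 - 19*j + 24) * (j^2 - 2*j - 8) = j^5 - 8*j^4 - 15*j^3 + 110*j^2 + 104*j - 192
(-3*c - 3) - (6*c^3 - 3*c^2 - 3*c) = -6*c^3 + 3*c^2 - 3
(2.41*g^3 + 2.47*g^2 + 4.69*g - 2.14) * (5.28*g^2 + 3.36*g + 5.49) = 12.7248*g^5 + 21.1392*g^4 + 46.2933*g^3 + 18.0195*g^2 + 18.5577*g - 11.7486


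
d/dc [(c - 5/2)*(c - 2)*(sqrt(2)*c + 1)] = 3*sqrt(2)*c^2 - 9*sqrt(2)*c + 2*c - 9/2 + 5*sqrt(2)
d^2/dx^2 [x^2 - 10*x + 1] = 2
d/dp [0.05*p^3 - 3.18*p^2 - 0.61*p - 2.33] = 0.15*p^2 - 6.36*p - 0.61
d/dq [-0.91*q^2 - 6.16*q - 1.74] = -1.82*q - 6.16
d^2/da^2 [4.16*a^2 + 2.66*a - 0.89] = 8.32000000000000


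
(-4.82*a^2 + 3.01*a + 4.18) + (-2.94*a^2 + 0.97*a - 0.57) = -7.76*a^2 + 3.98*a + 3.61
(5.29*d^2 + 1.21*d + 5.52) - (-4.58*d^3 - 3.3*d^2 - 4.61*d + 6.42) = 4.58*d^3 + 8.59*d^2 + 5.82*d - 0.9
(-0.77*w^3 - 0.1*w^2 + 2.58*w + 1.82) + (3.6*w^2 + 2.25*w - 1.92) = -0.77*w^3 + 3.5*w^2 + 4.83*w - 0.0999999999999999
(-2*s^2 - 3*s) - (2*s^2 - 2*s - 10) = -4*s^2 - s + 10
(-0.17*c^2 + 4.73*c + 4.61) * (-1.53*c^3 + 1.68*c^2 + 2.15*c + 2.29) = 0.2601*c^5 - 7.5225*c^4 + 0.5276*c^3 + 17.525*c^2 + 20.7432*c + 10.5569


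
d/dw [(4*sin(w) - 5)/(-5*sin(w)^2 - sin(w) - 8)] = (20*sin(w)^2 - 50*sin(w) - 37)*cos(w)/(5*sin(w)^2 + sin(w) + 8)^2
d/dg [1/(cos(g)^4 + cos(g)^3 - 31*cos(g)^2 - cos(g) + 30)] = (4*cos(g)^3 + 3*cos(g)^2 - 62*cos(g) - 1)/((cos(g) - 5)^2*(cos(g) + 6)^2*sin(g)^3)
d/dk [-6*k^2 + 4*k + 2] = 4 - 12*k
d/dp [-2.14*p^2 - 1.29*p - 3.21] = -4.28*p - 1.29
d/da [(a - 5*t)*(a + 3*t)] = 2*a - 2*t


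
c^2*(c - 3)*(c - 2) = c^4 - 5*c^3 + 6*c^2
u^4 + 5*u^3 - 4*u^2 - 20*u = u*(u - 2)*(u + 2)*(u + 5)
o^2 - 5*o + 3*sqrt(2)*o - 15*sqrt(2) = (o - 5)*(o + 3*sqrt(2))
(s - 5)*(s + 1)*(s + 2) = s^3 - 2*s^2 - 13*s - 10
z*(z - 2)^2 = z^3 - 4*z^2 + 4*z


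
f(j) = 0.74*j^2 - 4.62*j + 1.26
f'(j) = 1.48*j - 4.62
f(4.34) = -4.85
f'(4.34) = 1.80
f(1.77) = -4.60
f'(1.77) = -2.00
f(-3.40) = 25.52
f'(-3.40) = -9.65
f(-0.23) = 2.36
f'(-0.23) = -4.96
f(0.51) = -0.90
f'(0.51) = -3.87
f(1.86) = -4.77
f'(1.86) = -1.87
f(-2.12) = 14.38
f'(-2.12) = -7.76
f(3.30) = -5.93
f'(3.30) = 0.26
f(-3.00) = 21.78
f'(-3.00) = -9.06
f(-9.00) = 102.78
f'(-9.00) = -17.94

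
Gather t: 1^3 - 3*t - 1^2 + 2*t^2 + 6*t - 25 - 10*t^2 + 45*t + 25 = -8*t^2 + 48*t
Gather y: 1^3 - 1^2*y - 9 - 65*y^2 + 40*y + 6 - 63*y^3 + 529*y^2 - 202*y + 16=-63*y^3 + 464*y^2 - 163*y + 14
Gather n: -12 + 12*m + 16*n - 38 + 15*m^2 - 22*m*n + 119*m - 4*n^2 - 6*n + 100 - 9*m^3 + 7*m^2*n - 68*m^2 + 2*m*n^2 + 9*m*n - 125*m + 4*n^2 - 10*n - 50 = -9*m^3 - 53*m^2 + 2*m*n^2 + 6*m + n*(7*m^2 - 13*m)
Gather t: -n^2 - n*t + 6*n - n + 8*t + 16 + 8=-n^2 + 5*n + t*(8 - n) + 24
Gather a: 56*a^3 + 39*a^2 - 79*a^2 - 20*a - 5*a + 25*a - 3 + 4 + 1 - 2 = 56*a^3 - 40*a^2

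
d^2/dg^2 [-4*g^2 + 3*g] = -8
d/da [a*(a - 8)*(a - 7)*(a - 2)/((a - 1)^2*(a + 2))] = (a^5 + a^4 - 94*a^3 + 240*a^2 - 120*a + 224)/(a^5 + a^4 - 5*a^3 - a^2 + 8*a - 4)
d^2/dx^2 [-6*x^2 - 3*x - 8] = -12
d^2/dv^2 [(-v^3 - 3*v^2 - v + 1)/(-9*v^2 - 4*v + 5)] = 68/(729*v^3 - 1215*v^2 + 675*v - 125)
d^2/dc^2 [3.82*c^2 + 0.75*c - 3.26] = 7.64000000000000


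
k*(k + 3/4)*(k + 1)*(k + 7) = k^4 + 35*k^3/4 + 13*k^2 + 21*k/4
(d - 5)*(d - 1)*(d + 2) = d^3 - 4*d^2 - 7*d + 10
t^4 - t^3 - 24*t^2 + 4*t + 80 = (t - 5)*(t - 2)*(t + 2)*(t + 4)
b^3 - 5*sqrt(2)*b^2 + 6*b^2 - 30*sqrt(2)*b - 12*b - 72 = (b + 6)*(b - 6*sqrt(2))*(b + sqrt(2))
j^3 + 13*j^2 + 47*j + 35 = (j + 1)*(j + 5)*(j + 7)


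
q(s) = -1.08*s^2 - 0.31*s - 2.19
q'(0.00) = -0.31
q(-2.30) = -7.19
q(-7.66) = -63.19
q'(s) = -2.16*s - 0.31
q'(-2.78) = 5.69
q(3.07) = -13.32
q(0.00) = -2.19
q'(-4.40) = 9.19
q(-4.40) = -21.73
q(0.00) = -2.19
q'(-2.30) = 4.66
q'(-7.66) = 16.24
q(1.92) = -6.77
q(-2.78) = -9.67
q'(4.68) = -10.42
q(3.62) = -17.46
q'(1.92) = -4.46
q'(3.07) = -6.94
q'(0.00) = -0.31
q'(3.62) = -8.13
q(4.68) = -27.30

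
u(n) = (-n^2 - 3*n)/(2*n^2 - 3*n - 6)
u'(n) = (3 - 4*n)*(-n^2 - 3*n)/(2*n^2 - 3*n - 6)^2 + (-2*n - 3)/(2*n^2 - 3*n - 6) = 3*(3*n^2 + 4*n + 6)/(4*n^4 - 12*n^3 - 15*n^2 + 36*n + 36)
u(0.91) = 0.50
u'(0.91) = 0.73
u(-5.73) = -0.20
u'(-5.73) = 0.04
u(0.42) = 0.21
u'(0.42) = 0.52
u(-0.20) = -0.11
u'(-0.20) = 0.56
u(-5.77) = -0.21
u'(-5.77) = 0.04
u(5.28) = -1.29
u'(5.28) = 0.29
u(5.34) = -1.27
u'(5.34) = 0.28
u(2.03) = 2.65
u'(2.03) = 5.36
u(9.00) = -0.84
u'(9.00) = 0.05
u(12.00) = -0.73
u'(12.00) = 0.02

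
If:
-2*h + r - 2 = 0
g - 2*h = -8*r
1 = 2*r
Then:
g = -11/2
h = -3/4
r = 1/2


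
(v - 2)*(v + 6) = v^2 + 4*v - 12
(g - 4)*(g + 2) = g^2 - 2*g - 8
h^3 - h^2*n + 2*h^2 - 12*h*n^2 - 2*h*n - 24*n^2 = (h + 2)*(h - 4*n)*(h + 3*n)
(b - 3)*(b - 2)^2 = b^3 - 7*b^2 + 16*b - 12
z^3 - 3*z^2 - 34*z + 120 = (z - 5)*(z - 4)*(z + 6)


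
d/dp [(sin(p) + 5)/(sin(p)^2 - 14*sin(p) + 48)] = (-10*sin(p) + cos(p)^2 + 117)*cos(p)/(sin(p)^2 - 14*sin(p) + 48)^2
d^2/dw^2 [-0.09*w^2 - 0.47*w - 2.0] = -0.180000000000000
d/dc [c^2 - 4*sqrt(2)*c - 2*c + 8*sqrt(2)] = 2*c - 4*sqrt(2) - 2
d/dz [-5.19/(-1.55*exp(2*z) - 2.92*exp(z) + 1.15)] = (-16.089*exp(z) - 15.1548)*exp(z)/(1.55*exp(2*z) + 2.92*exp(z) - 1.15)^2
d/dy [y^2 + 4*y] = 2*y + 4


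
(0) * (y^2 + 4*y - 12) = 0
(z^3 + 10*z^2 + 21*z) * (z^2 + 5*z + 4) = z^5 + 15*z^4 + 75*z^3 + 145*z^2 + 84*z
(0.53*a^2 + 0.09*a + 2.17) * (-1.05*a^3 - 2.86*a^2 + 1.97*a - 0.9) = -0.5565*a^5 - 1.6103*a^4 - 1.4918*a^3 - 6.5059*a^2 + 4.1939*a - 1.953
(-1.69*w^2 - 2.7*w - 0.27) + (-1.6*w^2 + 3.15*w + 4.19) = -3.29*w^2 + 0.45*w + 3.92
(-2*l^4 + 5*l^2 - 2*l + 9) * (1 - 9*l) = 18*l^5 - 2*l^4 - 45*l^3 + 23*l^2 - 83*l + 9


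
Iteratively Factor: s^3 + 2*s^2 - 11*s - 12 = (s + 1)*(s^2 + s - 12) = (s + 1)*(s + 4)*(s - 3)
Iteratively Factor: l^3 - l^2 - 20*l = (l)*(l^2 - l - 20) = l*(l - 5)*(l + 4)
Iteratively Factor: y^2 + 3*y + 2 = (y + 1)*(y + 2)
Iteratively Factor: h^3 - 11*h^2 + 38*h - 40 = (h - 5)*(h^2 - 6*h + 8) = (h - 5)*(h - 4)*(h - 2)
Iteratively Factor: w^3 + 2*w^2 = (w)*(w^2 + 2*w) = w*(w + 2)*(w)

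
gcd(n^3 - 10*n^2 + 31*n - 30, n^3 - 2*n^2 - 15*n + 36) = n - 3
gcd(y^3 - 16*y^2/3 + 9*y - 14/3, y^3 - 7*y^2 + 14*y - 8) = y^2 - 3*y + 2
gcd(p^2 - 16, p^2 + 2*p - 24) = p - 4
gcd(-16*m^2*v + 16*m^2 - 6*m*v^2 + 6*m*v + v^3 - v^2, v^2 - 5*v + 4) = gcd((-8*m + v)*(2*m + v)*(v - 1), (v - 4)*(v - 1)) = v - 1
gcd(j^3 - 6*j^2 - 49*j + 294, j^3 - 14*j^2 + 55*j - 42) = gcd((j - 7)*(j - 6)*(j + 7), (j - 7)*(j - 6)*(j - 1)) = j^2 - 13*j + 42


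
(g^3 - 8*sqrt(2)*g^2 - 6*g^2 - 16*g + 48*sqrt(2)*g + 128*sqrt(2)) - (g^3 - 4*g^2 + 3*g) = -8*sqrt(2)*g^2 - 2*g^2 - 19*g + 48*sqrt(2)*g + 128*sqrt(2)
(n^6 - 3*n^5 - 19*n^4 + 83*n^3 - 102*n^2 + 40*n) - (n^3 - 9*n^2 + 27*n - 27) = n^6 - 3*n^5 - 19*n^4 + 82*n^3 - 93*n^2 + 13*n + 27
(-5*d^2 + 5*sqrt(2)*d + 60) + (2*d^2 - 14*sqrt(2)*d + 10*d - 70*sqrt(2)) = -3*d^2 - 9*sqrt(2)*d + 10*d - 70*sqrt(2) + 60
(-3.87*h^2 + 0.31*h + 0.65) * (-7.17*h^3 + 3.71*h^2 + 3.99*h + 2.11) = 27.7479*h^5 - 16.5804*h^4 - 18.9517*h^3 - 4.5173*h^2 + 3.2476*h + 1.3715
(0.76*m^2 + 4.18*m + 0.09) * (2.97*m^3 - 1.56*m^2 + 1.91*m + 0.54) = 2.2572*m^5 + 11.229*m^4 - 4.8019*m^3 + 8.2538*m^2 + 2.4291*m + 0.0486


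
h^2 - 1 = (h - 1)*(h + 1)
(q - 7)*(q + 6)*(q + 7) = q^3 + 6*q^2 - 49*q - 294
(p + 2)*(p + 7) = p^2 + 9*p + 14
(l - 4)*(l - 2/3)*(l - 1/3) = l^3 - 5*l^2 + 38*l/9 - 8/9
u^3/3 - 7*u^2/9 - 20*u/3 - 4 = (u/3 + 1)*(u - 6)*(u + 2/3)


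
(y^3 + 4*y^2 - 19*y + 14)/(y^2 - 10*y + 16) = (y^2 + 6*y - 7)/(y - 8)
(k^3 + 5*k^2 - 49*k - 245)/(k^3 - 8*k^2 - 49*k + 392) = (k + 5)/(k - 8)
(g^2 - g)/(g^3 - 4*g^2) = (g - 1)/(g*(g - 4))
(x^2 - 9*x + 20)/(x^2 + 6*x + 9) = (x^2 - 9*x + 20)/(x^2 + 6*x + 9)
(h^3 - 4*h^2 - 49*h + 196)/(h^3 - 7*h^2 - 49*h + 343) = (h - 4)/(h - 7)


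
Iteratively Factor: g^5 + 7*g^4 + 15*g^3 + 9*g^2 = (g + 3)*(g^4 + 4*g^3 + 3*g^2) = (g + 1)*(g + 3)*(g^3 + 3*g^2) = (g + 1)*(g + 3)^2*(g^2) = g*(g + 1)*(g + 3)^2*(g)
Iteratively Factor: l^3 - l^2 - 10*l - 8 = (l + 2)*(l^2 - 3*l - 4) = (l - 4)*(l + 2)*(l + 1)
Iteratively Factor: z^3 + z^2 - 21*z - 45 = (z + 3)*(z^2 - 2*z - 15) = (z - 5)*(z + 3)*(z + 3)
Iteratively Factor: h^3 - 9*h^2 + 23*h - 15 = (h - 1)*(h^2 - 8*h + 15) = (h - 3)*(h - 1)*(h - 5)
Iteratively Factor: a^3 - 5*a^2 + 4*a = (a)*(a^2 - 5*a + 4) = a*(a - 1)*(a - 4)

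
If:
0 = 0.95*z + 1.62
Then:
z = -1.71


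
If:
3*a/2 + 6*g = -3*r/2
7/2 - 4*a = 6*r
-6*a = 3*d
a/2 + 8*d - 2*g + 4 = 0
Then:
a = 103/368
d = -103/184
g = -249/1472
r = 73/184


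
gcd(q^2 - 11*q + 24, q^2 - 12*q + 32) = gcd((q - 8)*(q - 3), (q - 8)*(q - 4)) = q - 8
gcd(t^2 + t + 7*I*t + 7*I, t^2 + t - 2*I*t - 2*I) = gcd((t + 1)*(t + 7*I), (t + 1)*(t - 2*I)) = t + 1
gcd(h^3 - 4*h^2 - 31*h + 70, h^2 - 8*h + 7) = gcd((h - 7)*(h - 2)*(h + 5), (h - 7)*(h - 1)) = h - 7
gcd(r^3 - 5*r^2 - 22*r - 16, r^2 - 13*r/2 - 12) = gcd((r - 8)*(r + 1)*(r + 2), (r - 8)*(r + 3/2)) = r - 8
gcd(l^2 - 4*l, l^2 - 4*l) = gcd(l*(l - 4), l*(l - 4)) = l^2 - 4*l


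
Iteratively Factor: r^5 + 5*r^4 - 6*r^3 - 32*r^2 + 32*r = (r - 1)*(r^4 + 6*r^3 - 32*r) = (r - 1)*(r + 4)*(r^3 + 2*r^2 - 8*r) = (r - 2)*(r - 1)*(r + 4)*(r^2 + 4*r) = r*(r - 2)*(r - 1)*(r + 4)*(r + 4)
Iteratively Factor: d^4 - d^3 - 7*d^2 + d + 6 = (d - 1)*(d^3 - 7*d - 6) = (d - 1)*(d + 1)*(d^2 - d - 6) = (d - 3)*(d - 1)*(d + 1)*(d + 2)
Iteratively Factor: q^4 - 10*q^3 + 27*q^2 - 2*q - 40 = (q - 4)*(q^3 - 6*q^2 + 3*q + 10) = (q - 4)*(q + 1)*(q^2 - 7*q + 10) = (q - 5)*(q - 4)*(q + 1)*(q - 2)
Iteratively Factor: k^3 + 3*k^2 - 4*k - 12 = (k + 3)*(k^2 - 4) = (k - 2)*(k + 3)*(k + 2)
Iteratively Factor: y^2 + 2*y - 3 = (y - 1)*(y + 3)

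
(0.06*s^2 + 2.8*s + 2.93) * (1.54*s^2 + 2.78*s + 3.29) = 0.0924*s^4 + 4.4788*s^3 + 12.4936*s^2 + 17.3574*s + 9.6397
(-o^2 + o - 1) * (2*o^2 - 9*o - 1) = -2*o^4 + 11*o^3 - 10*o^2 + 8*o + 1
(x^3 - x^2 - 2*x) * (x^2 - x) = x^5 - 2*x^4 - x^3 + 2*x^2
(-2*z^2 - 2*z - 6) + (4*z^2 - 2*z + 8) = 2*z^2 - 4*z + 2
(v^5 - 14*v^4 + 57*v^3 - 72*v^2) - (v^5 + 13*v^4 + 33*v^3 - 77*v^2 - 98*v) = -27*v^4 + 24*v^3 + 5*v^2 + 98*v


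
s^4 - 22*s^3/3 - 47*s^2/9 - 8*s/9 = s*(s - 8)*(s + 1/3)^2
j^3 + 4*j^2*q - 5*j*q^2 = j*(j - q)*(j + 5*q)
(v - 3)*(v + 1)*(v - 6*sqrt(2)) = v^3 - 6*sqrt(2)*v^2 - 2*v^2 - 3*v + 12*sqrt(2)*v + 18*sqrt(2)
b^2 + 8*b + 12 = (b + 2)*(b + 6)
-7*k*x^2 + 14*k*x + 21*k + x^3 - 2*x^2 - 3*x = (-7*k + x)*(x - 3)*(x + 1)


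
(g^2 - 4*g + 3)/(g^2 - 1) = (g - 3)/(g + 1)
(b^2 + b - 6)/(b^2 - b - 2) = (b + 3)/(b + 1)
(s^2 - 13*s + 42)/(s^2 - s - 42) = (s - 6)/(s + 6)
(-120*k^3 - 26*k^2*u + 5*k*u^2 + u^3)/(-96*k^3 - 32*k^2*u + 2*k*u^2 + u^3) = (-30*k^2 + k*u + u^2)/(-24*k^2 - 2*k*u + u^2)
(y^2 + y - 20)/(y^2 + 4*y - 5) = (y - 4)/(y - 1)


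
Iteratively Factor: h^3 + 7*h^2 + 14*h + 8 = (h + 2)*(h^2 + 5*h + 4) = (h + 2)*(h + 4)*(h + 1)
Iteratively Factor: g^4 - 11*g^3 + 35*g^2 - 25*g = (g - 5)*(g^3 - 6*g^2 + 5*g) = (g - 5)*(g - 1)*(g^2 - 5*g) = g*(g - 5)*(g - 1)*(g - 5)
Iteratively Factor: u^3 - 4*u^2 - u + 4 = (u - 1)*(u^2 - 3*u - 4) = (u - 4)*(u - 1)*(u + 1)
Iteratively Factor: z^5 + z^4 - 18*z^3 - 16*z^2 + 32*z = (z - 1)*(z^4 + 2*z^3 - 16*z^2 - 32*z) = (z - 4)*(z - 1)*(z^3 + 6*z^2 + 8*z) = (z - 4)*(z - 1)*(z + 2)*(z^2 + 4*z) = (z - 4)*(z - 1)*(z + 2)*(z + 4)*(z)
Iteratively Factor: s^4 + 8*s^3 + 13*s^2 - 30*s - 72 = (s + 3)*(s^3 + 5*s^2 - 2*s - 24) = (s + 3)*(s + 4)*(s^2 + s - 6) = (s - 2)*(s + 3)*(s + 4)*(s + 3)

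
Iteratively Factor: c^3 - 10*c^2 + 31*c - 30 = (c - 3)*(c^2 - 7*c + 10) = (c - 5)*(c - 3)*(c - 2)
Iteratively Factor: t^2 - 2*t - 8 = (t - 4)*(t + 2)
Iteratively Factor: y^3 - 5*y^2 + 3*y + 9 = (y + 1)*(y^2 - 6*y + 9) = (y - 3)*(y + 1)*(y - 3)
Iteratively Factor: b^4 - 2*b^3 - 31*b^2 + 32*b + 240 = (b + 4)*(b^3 - 6*b^2 - 7*b + 60) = (b - 5)*(b + 4)*(b^2 - b - 12) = (b - 5)*(b - 4)*(b + 4)*(b + 3)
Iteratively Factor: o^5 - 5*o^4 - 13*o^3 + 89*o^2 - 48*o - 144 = (o - 4)*(o^4 - o^3 - 17*o^2 + 21*o + 36) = (o - 4)*(o - 3)*(o^3 + 2*o^2 - 11*o - 12) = (o - 4)*(o - 3)^2*(o^2 + 5*o + 4) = (o - 4)*(o - 3)^2*(o + 4)*(o + 1)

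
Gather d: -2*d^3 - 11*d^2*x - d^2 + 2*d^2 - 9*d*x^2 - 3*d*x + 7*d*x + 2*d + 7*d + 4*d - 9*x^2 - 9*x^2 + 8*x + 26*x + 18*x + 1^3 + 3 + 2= -2*d^3 + d^2*(1 - 11*x) + d*(-9*x^2 + 4*x + 13) - 18*x^2 + 52*x + 6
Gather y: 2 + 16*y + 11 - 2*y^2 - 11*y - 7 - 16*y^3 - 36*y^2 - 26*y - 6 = -16*y^3 - 38*y^2 - 21*y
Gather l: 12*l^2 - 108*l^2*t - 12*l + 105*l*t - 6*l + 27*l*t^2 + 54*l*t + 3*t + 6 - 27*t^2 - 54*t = l^2*(12 - 108*t) + l*(27*t^2 + 159*t - 18) - 27*t^2 - 51*t + 6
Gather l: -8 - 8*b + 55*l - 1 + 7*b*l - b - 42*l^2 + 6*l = -9*b - 42*l^2 + l*(7*b + 61) - 9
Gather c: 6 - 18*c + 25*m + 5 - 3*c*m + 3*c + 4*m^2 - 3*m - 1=c*(-3*m - 15) + 4*m^2 + 22*m + 10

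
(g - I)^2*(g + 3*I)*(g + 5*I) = g^4 + 6*I*g^3 + 22*I*g + 15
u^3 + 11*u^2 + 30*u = u*(u + 5)*(u + 6)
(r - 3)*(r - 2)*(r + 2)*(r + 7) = r^4 + 4*r^3 - 25*r^2 - 16*r + 84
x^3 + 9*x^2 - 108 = (x - 3)*(x + 6)^2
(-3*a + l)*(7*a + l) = -21*a^2 + 4*a*l + l^2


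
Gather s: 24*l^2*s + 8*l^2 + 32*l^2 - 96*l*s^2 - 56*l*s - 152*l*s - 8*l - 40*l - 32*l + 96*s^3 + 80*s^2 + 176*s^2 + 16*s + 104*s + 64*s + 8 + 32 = 40*l^2 - 80*l + 96*s^3 + s^2*(256 - 96*l) + s*(24*l^2 - 208*l + 184) + 40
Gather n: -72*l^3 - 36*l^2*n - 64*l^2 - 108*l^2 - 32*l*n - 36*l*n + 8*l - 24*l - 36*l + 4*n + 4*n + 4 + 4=-72*l^3 - 172*l^2 - 52*l + n*(-36*l^2 - 68*l + 8) + 8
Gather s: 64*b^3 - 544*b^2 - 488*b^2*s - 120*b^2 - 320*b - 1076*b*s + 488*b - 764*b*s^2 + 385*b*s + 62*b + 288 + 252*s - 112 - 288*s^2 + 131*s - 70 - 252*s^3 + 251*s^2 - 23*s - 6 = 64*b^3 - 664*b^2 + 230*b - 252*s^3 + s^2*(-764*b - 37) + s*(-488*b^2 - 691*b + 360) + 100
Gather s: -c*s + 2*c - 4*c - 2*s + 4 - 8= -2*c + s*(-c - 2) - 4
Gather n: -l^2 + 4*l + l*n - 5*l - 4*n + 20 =-l^2 - l + n*(l - 4) + 20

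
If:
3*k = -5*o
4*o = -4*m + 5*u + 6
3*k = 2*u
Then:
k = 2*u/3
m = 33*u/20 + 3/2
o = -2*u/5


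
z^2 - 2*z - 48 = (z - 8)*(z + 6)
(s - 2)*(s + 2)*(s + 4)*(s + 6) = s^4 + 10*s^3 + 20*s^2 - 40*s - 96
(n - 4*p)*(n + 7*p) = n^2 + 3*n*p - 28*p^2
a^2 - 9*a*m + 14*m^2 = (a - 7*m)*(a - 2*m)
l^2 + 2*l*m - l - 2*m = (l - 1)*(l + 2*m)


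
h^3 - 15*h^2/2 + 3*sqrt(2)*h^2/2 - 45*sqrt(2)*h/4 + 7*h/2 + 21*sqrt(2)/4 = (h - 7)*(h - 1/2)*(h + 3*sqrt(2)/2)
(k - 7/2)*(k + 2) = k^2 - 3*k/2 - 7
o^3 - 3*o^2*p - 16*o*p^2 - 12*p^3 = (o - 6*p)*(o + p)*(o + 2*p)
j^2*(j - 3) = j^3 - 3*j^2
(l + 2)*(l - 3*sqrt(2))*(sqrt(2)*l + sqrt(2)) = sqrt(2)*l^3 - 6*l^2 + 3*sqrt(2)*l^2 - 18*l + 2*sqrt(2)*l - 12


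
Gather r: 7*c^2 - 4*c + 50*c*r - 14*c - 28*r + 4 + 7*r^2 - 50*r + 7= 7*c^2 - 18*c + 7*r^2 + r*(50*c - 78) + 11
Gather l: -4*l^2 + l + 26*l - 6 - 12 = -4*l^2 + 27*l - 18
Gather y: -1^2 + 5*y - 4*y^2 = -4*y^2 + 5*y - 1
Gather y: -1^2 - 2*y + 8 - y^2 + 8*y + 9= -y^2 + 6*y + 16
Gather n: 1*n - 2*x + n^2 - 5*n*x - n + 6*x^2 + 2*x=n^2 - 5*n*x + 6*x^2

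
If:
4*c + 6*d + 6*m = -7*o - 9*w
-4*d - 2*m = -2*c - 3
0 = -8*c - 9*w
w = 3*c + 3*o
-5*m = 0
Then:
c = 243/544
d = 1059/1088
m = 0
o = -315/544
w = -27/68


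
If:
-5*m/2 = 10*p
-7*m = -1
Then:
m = 1/7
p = -1/28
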